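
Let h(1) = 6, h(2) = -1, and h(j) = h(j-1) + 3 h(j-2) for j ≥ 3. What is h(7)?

h(3) = (-1) + 3(6) = 17
h(4) = 17 + 3(-1) = 14
h(5) = 14 + 3(17) = 65
h(6) = 65 + 3(14) = 107
h(7) = 107 + 3(65) = 302

302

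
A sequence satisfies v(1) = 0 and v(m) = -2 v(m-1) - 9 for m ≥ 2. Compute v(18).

The fixed point is -9/(1 + 2) = -3, so v(m) + 3 = -2(v(m-1) + 3).
Hence v(m) = 3·(-2)^{m-1} - 3.
v(18) = 3·(-2)^{17} - 3 = 3·-131072 - 3 = -393219.

-393219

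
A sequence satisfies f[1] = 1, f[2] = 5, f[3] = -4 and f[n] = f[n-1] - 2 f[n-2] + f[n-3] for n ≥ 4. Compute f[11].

75

f[4] = (-4) - 2·5 + 1 = -13
f[5] = (-13) - 2·(-4) + 5 = 0
f[6] = 0 - 2·(-13) + (-4) = 22
f[7] = 22 - 2·0 + (-13) = 9
f[8] = 9 - 2·22 + 0 = -35
f[9] = (-35) - 2·9 + 22 = -31
f[10] = (-31) - 2·(-35) + 9 = 48
f[11] = 48 - 2·(-31) + (-35) = 75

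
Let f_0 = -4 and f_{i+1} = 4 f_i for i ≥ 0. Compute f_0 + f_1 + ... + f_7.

-87380

f_1 = 4·(-4) = -16
f_2 = 4·(-16) = -64
f_3 = 4·(-64) = -256
f_4 = 4·(-256) = -1024
f_5 = 4·(-1024) = -4096
f_6 = 4·(-4096) = -16384
f_7 = 4·(-16384) = -65536
Sum = (-4) + (-16) + (-64) + (-256) + (-1024) + (-4096) + (-16384) + (-65536) = -87380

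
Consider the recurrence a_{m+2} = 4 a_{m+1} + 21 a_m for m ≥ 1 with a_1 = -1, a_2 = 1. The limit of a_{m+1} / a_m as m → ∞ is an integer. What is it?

7

The characteristic equation is r^2 - 4r - 21 = 0, which factors as (r - 7)(r + 3) = 0.
So the roots are 7 and -3. Since |7| > |-3| and the coefficient of 7^m is non-zero, the ratio tends to 7.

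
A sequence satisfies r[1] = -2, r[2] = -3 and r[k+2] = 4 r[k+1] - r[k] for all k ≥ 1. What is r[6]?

r[3] = 4(-3) - (-2) = -10
r[4] = 4(-10) - (-3) = -37
r[5] = 4(-37) - (-10) = -138
r[6] = 4(-138) - (-37) = -515

-515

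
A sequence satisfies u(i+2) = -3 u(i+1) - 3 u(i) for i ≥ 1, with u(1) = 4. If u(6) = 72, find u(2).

Let u(2) = v.
u(3) = -12 - 3v
u(4) = 36 + 6v
u(5) = -72 - 9v
u(6) = 108 + 9v
So 108 + 9v = 72, giving v = -4.

-4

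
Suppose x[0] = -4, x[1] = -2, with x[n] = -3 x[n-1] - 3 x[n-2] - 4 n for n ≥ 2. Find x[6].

84

x[2] = -3(-2) - 3(-4) - 8 = 10
x[3] = -3(10) - 3(-2) - 12 = -36
x[4] = -3(-36) - 3(10) - 16 = 62
x[5] = -3(62) - 3(-36) - 20 = -98
x[6] = -3(-98) - 3(62) - 24 = 84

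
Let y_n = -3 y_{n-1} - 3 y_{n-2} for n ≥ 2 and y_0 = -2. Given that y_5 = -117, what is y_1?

Let y_1 = z.
y_2 = 6 - 3z
y_3 = -18 + 6z
y_4 = 36 - 9z
y_5 = -54 + 9z
So -54 + 9z = -117, giving z = -7.

-7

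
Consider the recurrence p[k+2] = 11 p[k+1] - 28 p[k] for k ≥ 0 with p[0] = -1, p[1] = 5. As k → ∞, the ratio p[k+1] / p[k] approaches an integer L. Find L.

The characteristic equation is r^2 - 11r + 28 = 0, which factors as (r - 7)(r - 4) = 0.
So the roots are 7 and 4. Since |7| > |4| and the coefficient of 7^k is non-zero, the ratio tends to 7.

7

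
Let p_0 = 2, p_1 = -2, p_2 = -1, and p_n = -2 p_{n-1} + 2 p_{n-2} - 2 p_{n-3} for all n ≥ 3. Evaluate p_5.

p_3 = -2(-1) + 2(-2) - 2(2) = -6
p_4 = -2(-6) + 2(-1) - 2(-2) = 14
p_5 = -2(14) + 2(-6) - 2(-1) = -38

-38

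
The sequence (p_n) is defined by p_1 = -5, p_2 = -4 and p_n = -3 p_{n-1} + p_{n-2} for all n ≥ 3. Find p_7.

p_3 = -3·(-4) + (-5) = 7
p_4 = -3·7 + (-4) = -25
p_5 = -3·(-25) + 7 = 82
p_6 = -3·82 + (-25) = -271
p_7 = -3·(-271) + 82 = 895

895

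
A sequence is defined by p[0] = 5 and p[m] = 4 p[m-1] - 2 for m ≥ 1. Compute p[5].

4438

p[1] = 4(5) - 2 = 18
p[2] = 4(18) - 2 = 70
p[3] = 4(70) - 2 = 278
p[4] = 4(278) - 2 = 1110
p[5] = 4(1110) - 2 = 4438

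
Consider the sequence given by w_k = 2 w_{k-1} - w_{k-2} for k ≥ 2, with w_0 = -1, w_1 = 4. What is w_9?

w_2 = 2·4 - (-1) = 9
w_3 = 2·9 - 4 = 14
w_4 = 2·14 - 9 = 19
w_5 = 2·19 - 14 = 24
w_6 = 2·24 - 19 = 29
w_7 = 2·29 - 24 = 34
w_8 = 2·34 - 29 = 39
w_9 = 2·39 - 34 = 44

44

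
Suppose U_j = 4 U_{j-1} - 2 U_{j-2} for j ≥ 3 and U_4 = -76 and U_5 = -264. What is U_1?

6

Rearranging, U_{j-2} = (U_j - 4 U_{j-1}) / -2.
U_3 = (-264 - 4·(-76)) / -2 = 40/-2 = -20
U_2 = (-76 - 4·(-20)) / -2 = 4/-2 = -2
U_1 = (-20 - 4·(-2)) / -2 = -12/-2 = 6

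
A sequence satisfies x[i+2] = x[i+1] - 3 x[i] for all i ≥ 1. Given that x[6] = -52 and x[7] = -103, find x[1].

-3

Rearranging, x[i-2] = (x[i] - x[i-1]) / -3.
x[5] = (-103 - (-52)) / -3 = -51/-3 = 17
x[4] = (-52 - 17) / -3 = -69/-3 = 23
x[3] = (17 - 23) / -3 = -6/-3 = 2
x[2] = (23 - 2) / -3 = 21/-3 = -7
x[1] = (2 - (-7)) / -3 = 9/-3 = -3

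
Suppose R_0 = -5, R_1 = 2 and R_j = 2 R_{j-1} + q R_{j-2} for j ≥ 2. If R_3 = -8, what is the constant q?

R_2 = 4 - 5q
R_3 = 8 - 8q
So 8 - 8q = -8, giving q = 2.

2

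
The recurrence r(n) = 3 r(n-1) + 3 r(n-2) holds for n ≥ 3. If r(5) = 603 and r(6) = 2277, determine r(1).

8

Rearranging, r(n-2) = (r(n) - 3 r(n-1)) / 3.
r(4) = (2277 - 3*603) / 3 = 468/3 = 156
r(3) = (603 - 3*156) / 3 = 135/3 = 45
r(2) = (156 - 3*45) / 3 = 21/3 = 7
r(1) = (45 - 3*7) / 3 = 24/3 = 8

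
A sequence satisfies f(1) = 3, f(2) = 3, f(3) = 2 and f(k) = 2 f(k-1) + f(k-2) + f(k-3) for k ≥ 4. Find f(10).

2626

f(4) = 2·2 + 3 + 3 = 10
f(5) = 2·10 + 2 + 3 = 25
f(6) = 2·25 + 10 + 2 = 62
f(7) = 2·62 + 25 + 10 = 159
f(8) = 2·159 + 62 + 25 = 405
f(9) = 2·405 + 159 + 62 = 1031
f(10) = 2·1031 + 405 + 159 = 2626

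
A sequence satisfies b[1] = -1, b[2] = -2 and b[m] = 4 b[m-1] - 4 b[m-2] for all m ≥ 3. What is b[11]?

b[3] = 4(-2) - 4(-1) = -4
b[4] = 4(-4) - 4(-2) = -8
b[5] = 4(-8) - 4(-4) = -16
b[6] = 4(-16) - 4(-8) = -32
b[7] = 4(-32) - 4(-16) = -64
b[8] = 4(-64) - 4(-32) = -128
b[9] = 4(-128) - 4(-64) = -256
b[10] = 4(-256) - 4(-128) = -512
b[11] = 4(-512) - 4(-256) = -1024

-1024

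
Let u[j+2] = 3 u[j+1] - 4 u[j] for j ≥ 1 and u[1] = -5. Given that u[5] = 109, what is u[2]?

3

Let u[2] = y.
u[3] = 20 + 3y
u[4] = 60 + 5y
u[5] = 100 + 3y
So 100 + 3y = 109, giving y = 3.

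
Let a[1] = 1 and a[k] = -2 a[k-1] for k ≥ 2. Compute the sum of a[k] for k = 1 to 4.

-5

a[2] = -2(1) = -2
a[3] = -2(-2) = 4
a[4] = -2(4) = -8
Sum = 1 + (-2) + 4 + (-8) = -5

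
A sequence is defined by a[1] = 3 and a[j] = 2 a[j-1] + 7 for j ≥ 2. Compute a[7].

a[2] = 2*3 + 7 = 13
a[3] = 2*13 + 7 = 33
a[4] = 2*33 + 7 = 73
a[5] = 2*73 + 7 = 153
a[6] = 2*153 + 7 = 313
a[7] = 2*313 + 7 = 633

633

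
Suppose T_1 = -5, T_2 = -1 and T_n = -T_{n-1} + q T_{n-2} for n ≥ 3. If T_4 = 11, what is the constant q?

3

T_3 = 1 - 5q
T_4 = -1 + 4q
So -1 + 4q = 11, giving q = 3.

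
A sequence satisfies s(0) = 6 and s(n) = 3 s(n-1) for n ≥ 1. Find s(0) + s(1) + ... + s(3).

s(1) = 3*6 = 18
s(2) = 3*18 = 54
s(3) = 3*54 = 162
Sum = 6 + 18 + 54 + 162 = 240

240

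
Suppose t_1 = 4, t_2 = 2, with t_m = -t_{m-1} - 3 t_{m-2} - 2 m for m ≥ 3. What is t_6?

t_3 = -2 - 3*4 - 6 = -20
t_4 = -(-20) - 3*2 - 8 = 6
t_5 = -6 - 3*(-20) - 10 = 44
t_6 = -44 - 3*6 - 12 = -74

-74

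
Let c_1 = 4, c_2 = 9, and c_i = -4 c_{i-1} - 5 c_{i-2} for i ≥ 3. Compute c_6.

849

c_3 = -4·9 - 5·4 = -56
c_4 = -4·(-56) - 5·9 = 179
c_5 = -4·179 - 5·(-56) = -436
c_6 = -4·(-436) - 5·179 = 849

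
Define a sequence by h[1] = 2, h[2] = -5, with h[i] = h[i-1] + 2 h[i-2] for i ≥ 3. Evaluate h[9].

-253

h[3] = (-5) + 2*2 = -1
h[4] = (-1) + 2*(-5) = -11
h[5] = (-11) + 2*(-1) = -13
h[6] = (-13) + 2*(-11) = -35
h[7] = (-35) + 2*(-13) = -61
h[8] = (-61) + 2*(-35) = -131
h[9] = (-131) + 2*(-61) = -253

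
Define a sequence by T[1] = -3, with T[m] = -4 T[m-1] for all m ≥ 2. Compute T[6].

T[2] = -4(-3) = 12
T[3] = -4(12) = -48
T[4] = -4(-48) = 192
T[5] = -4(192) = -768
T[6] = -4(-768) = 3072

3072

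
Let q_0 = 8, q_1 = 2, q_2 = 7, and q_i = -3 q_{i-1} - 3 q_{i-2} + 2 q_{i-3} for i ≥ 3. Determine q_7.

236

q_3 = -3*7 - 3*2 + 2*8 = -11
q_4 = -3*(-11) - 3*7 + 2*2 = 16
q_5 = -3*16 - 3*(-11) + 2*7 = -1
q_6 = -3*(-1) - 3*16 + 2*(-11) = -67
q_7 = -3*(-67) - 3*(-1) + 2*16 = 236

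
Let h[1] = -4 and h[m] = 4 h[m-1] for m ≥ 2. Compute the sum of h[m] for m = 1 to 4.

-340

h[2] = 4*(-4) = -16
h[3] = 4*(-16) = -64
h[4] = 4*(-64) = -256
Sum = (-4) + (-16) + (-64) + (-256) = -340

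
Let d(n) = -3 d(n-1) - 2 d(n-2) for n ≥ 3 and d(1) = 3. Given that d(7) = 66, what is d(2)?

Let d(2) = y.
d(3) = -6 - 3y
d(4) = 18 + 7y
d(5) = -42 - 15y
d(6) = 90 + 31y
d(7) = -186 - 63y
So -186 - 63y = 66, giving y = -4.

-4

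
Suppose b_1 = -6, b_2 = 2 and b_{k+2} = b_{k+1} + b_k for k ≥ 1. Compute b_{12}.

b_3 = 2 + (-6) = -4
b_4 = (-4) + 2 = -2
b_5 = (-2) + (-4) = -6
b_6 = (-6) + (-2) = -8
b_7 = (-8) + (-6) = -14
b_8 = (-14) + (-8) = -22
b_9 = (-22) + (-14) = -36
b_{10} = (-36) + (-22) = -58
b_{11} = (-58) + (-36) = -94
b_{12} = (-94) + (-58) = -152

-152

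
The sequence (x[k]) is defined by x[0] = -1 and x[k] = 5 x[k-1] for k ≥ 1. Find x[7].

-78125

x[1] = 5(-1) = -5
x[2] = 5(-5) = -25
x[3] = 5(-25) = -125
x[4] = 5(-125) = -625
x[5] = 5(-625) = -3125
x[6] = 5(-3125) = -15625
x[7] = 5(-15625) = -78125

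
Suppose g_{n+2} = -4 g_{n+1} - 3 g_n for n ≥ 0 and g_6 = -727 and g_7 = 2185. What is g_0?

1

Rearranging, g_{n-2} = (g_n + 4 g_{n-1}) / -3.
g_5 = (2185 + 4*(-727)) / -3 = -723/-3 = 241
g_4 = (-727 + 4*241) / -3 = 237/-3 = -79
g_3 = (241 + 4*(-79)) / -3 = -75/-3 = 25
g_2 = (-79 + 4*25) / -3 = 21/-3 = -7
g_1 = (25 + 4*(-7)) / -3 = -3/-3 = 1
g_0 = (-7 + 4*1) / -3 = -3/-3 = 1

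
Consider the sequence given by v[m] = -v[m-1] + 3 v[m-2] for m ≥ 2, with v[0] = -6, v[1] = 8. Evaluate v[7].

v[2] = -8 + 3(-6) = -26
v[3] = -(-26) + 3(8) = 50
v[4] = -50 + 3(-26) = -128
v[5] = -(-128) + 3(50) = 278
v[6] = -278 + 3(-128) = -662
v[7] = -(-662) + 3(278) = 1496

1496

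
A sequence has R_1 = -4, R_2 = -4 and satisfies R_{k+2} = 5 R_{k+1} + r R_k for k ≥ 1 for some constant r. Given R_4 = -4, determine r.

-4

R_3 = -20 - 4r
R_4 = -100 - 24r
So -100 - 24r = -4, giving r = -4.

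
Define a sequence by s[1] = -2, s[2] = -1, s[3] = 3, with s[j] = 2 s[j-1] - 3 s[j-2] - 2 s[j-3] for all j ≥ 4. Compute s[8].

-211

s[4] = 2·3 - 3·(-1) - 2·(-2) = 13
s[5] = 2·13 - 3·3 - 2·(-1) = 19
s[6] = 2·19 - 3·13 - 2·3 = -7
s[7] = 2·(-7) - 3·19 - 2·13 = -97
s[8] = 2·(-97) - 3·(-7) - 2·19 = -211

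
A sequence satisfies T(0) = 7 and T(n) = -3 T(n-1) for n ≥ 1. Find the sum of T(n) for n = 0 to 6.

3829

T(1) = -3(7) = -21
T(2) = -3(-21) = 63
T(3) = -3(63) = -189
T(4) = -3(-189) = 567
T(5) = -3(567) = -1701
T(6) = -3(-1701) = 5103
Sum = 7 + (-21) + 63 + (-189) + 567 + (-1701) + 5103 = 3829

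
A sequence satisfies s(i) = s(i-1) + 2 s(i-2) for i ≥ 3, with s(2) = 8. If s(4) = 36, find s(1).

6

Let s(1) = z.
s(3) = 8 + 2z
s(4) = 24 + 2z
So 24 + 2z = 36, giving z = 6.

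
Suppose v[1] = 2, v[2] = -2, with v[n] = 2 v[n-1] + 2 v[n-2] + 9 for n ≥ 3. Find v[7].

v[3] = 2(-2) + 2(2) + 9 = 9
v[4] = 2(9) + 2(-2) + 9 = 23
v[5] = 2(23) + 2(9) + 9 = 73
v[6] = 2(73) + 2(23) + 9 = 201
v[7] = 2(201) + 2(73) + 9 = 557

557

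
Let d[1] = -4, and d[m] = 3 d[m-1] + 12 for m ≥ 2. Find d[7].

d[2] = 3*(-4) + 12 = 0
d[3] = 3*0 + 12 = 12
d[4] = 3*12 + 12 = 48
d[5] = 3*48 + 12 = 156
d[6] = 3*156 + 12 = 480
d[7] = 3*480 + 12 = 1452

1452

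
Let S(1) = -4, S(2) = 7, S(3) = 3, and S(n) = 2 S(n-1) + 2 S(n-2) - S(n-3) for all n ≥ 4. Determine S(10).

S(4) = 2(3) + 2(7) - (-4) = 24
S(5) = 2(24) + 2(3) - 7 = 47
S(6) = 2(47) + 2(24) - 3 = 139
S(7) = 2(139) + 2(47) - 24 = 348
S(8) = 2(348) + 2(139) - 47 = 927
S(9) = 2(927) + 2(348) - 139 = 2411
S(10) = 2(2411) + 2(927) - 348 = 6328

6328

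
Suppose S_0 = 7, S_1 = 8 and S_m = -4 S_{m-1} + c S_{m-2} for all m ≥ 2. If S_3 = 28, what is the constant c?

5

S_2 = -32 + 7c
S_3 = 128 - 20c
So 128 - 20c = 28, giving c = 5.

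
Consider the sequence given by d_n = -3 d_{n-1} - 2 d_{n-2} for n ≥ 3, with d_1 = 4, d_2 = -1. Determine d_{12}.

d_3 = -3*(-1) - 2*4 = -5
d_4 = -3*(-5) - 2*(-1) = 17
d_5 = -3*17 - 2*(-5) = -41
d_6 = -3*(-41) - 2*17 = 89
d_7 = -3*89 - 2*(-41) = -185
d_8 = -3*(-185) - 2*89 = 377
d_9 = -3*377 - 2*(-185) = -761
d_{10} = -3*(-761) - 2*377 = 1529
d_{11} = -3*1529 - 2*(-761) = -3065
d_{12} = -3*(-3065) - 2*1529 = 6137

6137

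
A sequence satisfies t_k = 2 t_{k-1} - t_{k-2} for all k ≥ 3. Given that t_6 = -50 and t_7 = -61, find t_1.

Rearranging, t_{k-2} = -(t_k - 2 t_{k-1}).
t_5 = -(-61 - 2·(-50)) = -39
t_4 = -(-50 - 2·(-39)) = -28
t_3 = -(-39 - 2·(-28)) = -17
t_2 = -(-28 - 2·(-17)) = -6
t_1 = -(-17 - 2·(-6)) = 5

5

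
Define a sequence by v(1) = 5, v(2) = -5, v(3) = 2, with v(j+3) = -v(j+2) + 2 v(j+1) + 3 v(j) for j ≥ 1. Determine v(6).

v(4) = -2 + 2*(-5) + 3*5 = 3
v(5) = -3 + 2*2 + 3*(-5) = -14
v(6) = -(-14) + 2*3 + 3*2 = 26

26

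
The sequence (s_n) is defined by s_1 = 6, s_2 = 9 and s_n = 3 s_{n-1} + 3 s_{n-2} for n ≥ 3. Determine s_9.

128061

s_3 = 3(9) + 3(6) = 45
s_4 = 3(45) + 3(9) = 162
s_5 = 3(162) + 3(45) = 621
s_6 = 3(621) + 3(162) = 2349
s_7 = 3(2349) + 3(621) = 8910
s_8 = 3(8910) + 3(2349) = 33777
s_9 = 3(33777) + 3(8910) = 128061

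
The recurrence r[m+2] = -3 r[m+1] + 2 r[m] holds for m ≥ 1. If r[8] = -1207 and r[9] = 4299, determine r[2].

1

Rearranging, r[m-2] = (r[m] + 3 r[m-1]) / 2.
r[7] = (4299 + 3·(-1207)) / 2 = 678/2 = 339
r[6] = (-1207 + 3·339) / 2 = -190/2 = -95
r[5] = (339 + 3·(-95)) / 2 = 54/2 = 27
r[4] = (-95 + 3·27) / 2 = -14/2 = -7
r[3] = (27 + 3·(-7)) / 2 = 6/2 = 3
r[2] = (-7 + 3·3) / 2 = 2/2 = 1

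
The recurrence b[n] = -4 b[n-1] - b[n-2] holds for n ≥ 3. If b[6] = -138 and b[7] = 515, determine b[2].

Rearranging, b[n-2] = -(b[n] + 4 b[n-1]).
b[5] = -(515 + 4·(-138)) = 37
b[4] = -(-138 + 4·37) = -10
b[3] = -(37 + 4·(-10)) = 3
b[2] = -(-10 + 4·3) = -2

-2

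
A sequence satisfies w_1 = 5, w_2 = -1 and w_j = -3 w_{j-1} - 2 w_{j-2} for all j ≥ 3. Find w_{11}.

w_3 = -3·(-1) - 2·5 = -7
w_4 = -3·(-7) - 2·(-1) = 23
w_5 = -3·23 - 2·(-7) = -55
w_6 = -3·(-55) - 2·23 = 119
w_7 = -3·119 - 2·(-55) = -247
w_8 = -3·(-247) - 2·119 = 503
w_9 = -3·503 - 2·(-247) = -1015
w_{10} = -3·(-1015) - 2·503 = 2039
w_{11} = -3·2039 - 2·(-1015) = -4087

-4087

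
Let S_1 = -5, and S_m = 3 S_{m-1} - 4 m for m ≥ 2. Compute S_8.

S_2 = 3(-5) - 8 = -23
S_3 = 3(-23) - 12 = -81
S_4 = 3(-81) - 16 = -259
S_5 = 3(-259) - 20 = -797
S_6 = 3(-797) - 24 = -2415
S_7 = 3(-2415) - 28 = -7273
S_8 = 3(-7273) - 32 = -21851

-21851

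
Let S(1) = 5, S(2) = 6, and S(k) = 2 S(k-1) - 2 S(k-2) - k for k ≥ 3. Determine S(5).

S(3) = 2·6 - 2·5 - 3 = -1
S(4) = 2·(-1) - 2·6 - 4 = -18
S(5) = 2·(-18) - 2·(-1) - 5 = -39

-39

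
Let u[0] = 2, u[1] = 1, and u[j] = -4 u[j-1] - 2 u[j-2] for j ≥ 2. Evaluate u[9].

u[2] = -4·1 - 2·2 = -8
u[3] = -4·(-8) - 2·1 = 30
u[4] = -4·30 - 2·(-8) = -104
u[5] = -4·(-104) - 2·30 = 356
u[6] = -4·356 - 2·(-104) = -1216
u[7] = -4·(-1216) - 2·356 = 4152
u[8] = -4·4152 - 2·(-1216) = -14176
u[9] = -4·(-14176) - 2·4152 = 48400

48400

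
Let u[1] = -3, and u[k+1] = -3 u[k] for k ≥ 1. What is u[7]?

-2187

u[2] = -3·(-3) = 9
u[3] = -3·9 = -27
u[4] = -3·(-27) = 81
u[5] = -3·81 = -243
u[6] = -3·(-243) = 729
u[7] = -3·729 = -2187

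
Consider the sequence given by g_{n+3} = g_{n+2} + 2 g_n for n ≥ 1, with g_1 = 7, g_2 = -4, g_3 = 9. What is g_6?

g_4 = 9 + 2*7 = 23
g_5 = 23 + 2*(-4) = 15
g_6 = 15 + 2*9 = 33

33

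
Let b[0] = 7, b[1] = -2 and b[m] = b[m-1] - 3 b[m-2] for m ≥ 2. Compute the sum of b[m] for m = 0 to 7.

b[2] = (-2) - 3(7) = -23
b[3] = (-23) - 3(-2) = -17
b[4] = (-17) - 3(-23) = 52
b[5] = 52 - 3(-17) = 103
b[6] = 103 - 3(52) = -53
b[7] = (-53) - 3(103) = -362
Sum = 7 + (-2) + (-23) + (-17) + 52 + 103 + (-53) + (-362) = -295

-295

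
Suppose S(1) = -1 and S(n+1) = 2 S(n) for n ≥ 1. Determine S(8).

S(2) = 2*(-1) = -2
S(3) = 2*(-2) = -4
S(4) = 2*(-4) = -8
S(5) = 2*(-8) = -16
S(6) = 2*(-16) = -32
S(7) = 2*(-32) = -64
S(8) = 2*(-64) = -128

-128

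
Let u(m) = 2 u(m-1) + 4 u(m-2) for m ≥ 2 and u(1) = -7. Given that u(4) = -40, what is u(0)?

Let u(0) = w.
u(2) = -14 + 4w
u(3) = -56 + 8w
u(4) = -168 + 32w
So -168 + 32w = -40, giving w = 4.

4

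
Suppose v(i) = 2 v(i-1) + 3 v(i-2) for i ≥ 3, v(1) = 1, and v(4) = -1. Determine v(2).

Let v(2) = z.
v(3) = 3 + 2z
v(4) = 6 + 7z
So 6 + 7z = -1, giving z = -1.

-1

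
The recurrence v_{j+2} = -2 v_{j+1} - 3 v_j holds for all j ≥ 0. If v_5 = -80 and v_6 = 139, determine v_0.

Rearranging, v_{j-2} = (v_j + 2 v_{j-1}) / -3.
v_4 = (139 + 2(-80)) / -3 = -21/-3 = 7
v_3 = (-80 + 2(7)) / -3 = -66/-3 = 22
v_2 = (7 + 2(22)) / -3 = 51/-3 = -17
v_1 = (22 + 2(-17)) / -3 = -12/-3 = 4
v_0 = (-17 + 2(4)) / -3 = -9/-3 = 3

3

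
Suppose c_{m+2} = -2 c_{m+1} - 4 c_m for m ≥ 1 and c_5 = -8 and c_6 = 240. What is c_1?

Rearranging, c_{m-2} = (c_m + 2 c_{m-1}) / -4.
c_4 = (240 + 2*(-8)) / -4 = 224/-4 = -56
c_3 = (-8 + 2*(-56)) / -4 = -120/-4 = 30
c_2 = (-56 + 2*30) / -4 = 4/-4 = -1
c_1 = (30 + 2*(-1)) / -4 = 28/-4 = -7

-7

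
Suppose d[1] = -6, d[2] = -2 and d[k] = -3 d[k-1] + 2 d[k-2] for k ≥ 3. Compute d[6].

d[3] = -3*(-2) + 2*(-6) = -6
d[4] = -3*(-6) + 2*(-2) = 14
d[5] = -3*14 + 2*(-6) = -54
d[6] = -3*(-54) + 2*14 = 190

190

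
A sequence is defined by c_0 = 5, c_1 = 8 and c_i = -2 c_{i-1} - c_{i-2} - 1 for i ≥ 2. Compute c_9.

116

c_2 = -2(8) - 5 - 1 = -22
c_3 = -2(-22) - 8 - 1 = 35
c_4 = -2(35) - (-22) - 1 = -49
c_5 = -2(-49) - 35 - 1 = 62
c_6 = -2(62) - (-49) - 1 = -76
c_7 = -2(-76) - 62 - 1 = 89
c_8 = -2(89) - (-76) - 1 = -103
c_9 = -2(-103) - 89 - 1 = 116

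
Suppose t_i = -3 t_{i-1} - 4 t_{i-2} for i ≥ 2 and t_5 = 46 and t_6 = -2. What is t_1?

-2

Rearranging, t_{i-2} = (t_i + 3 t_{i-1}) / -4.
t_4 = (-2 + 3*46) / -4 = 136/-4 = -34
t_3 = (46 + 3*(-34)) / -4 = -56/-4 = 14
t_2 = (-34 + 3*14) / -4 = 8/-4 = -2
t_1 = (14 + 3*(-2)) / -4 = 8/-4 = -2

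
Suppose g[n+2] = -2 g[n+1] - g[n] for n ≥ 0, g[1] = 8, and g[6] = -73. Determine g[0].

Let g[0] = v.
g[2] = -16 - v
g[3] = 24 + 2v
g[4] = -32 - 3v
g[5] = 40 + 4v
g[6] = -48 - 5v
So -48 - 5v = -73, giving v = 5.

5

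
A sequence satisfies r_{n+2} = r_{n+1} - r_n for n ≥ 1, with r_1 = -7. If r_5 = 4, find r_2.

Let r_2 = z.
r_3 = 7 + z
r_4 = 7
r_5 = -z
So -z = 4, giving z = -4.

-4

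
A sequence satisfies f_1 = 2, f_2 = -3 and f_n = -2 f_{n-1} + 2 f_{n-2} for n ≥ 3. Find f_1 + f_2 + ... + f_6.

f_3 = -2(-3) + 2(2) = 10
f_4 = -2(10) + 2(-3) = -26
f_5 = -2(-26) + 2(10) = 72
f_6 = -2(72) + 2(-26) = -196
Sum = 2 + (-3) + 10 + (-26) + 72 + (-196) = -141

-141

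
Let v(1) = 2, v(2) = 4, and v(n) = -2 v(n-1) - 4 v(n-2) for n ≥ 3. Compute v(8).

256

v(3) = -2(4) - 4(2) = -16
v(4) = -2(-16) - 4(4) = 16
v(5) = -2(16) - 4(-16) = 32
v(6) = -2(32) - 4(16) = -128
v(7) = -2(-128) - 4(32) = 128
v(8) = -2(128) - 4(-128) = 256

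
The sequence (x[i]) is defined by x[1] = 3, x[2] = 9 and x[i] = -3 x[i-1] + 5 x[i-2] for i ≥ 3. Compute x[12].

7084026

x[3] = -3*9 + 5*3 = -12
x[4] = -3*(-12) + 5*9 = 81
x[5] = -3*81 + 5*(-12) = -303
x[6] = -3*(-303) + 5*81 = 1314
x[7] = -3*1314 + 5*(-303) = -5457
x[8] = -3*(-5457) + 5*1314 = 22941
x[9] = -3*22941 + 5*(-5457) = -96108
x[10] = -3*(-96108) + 5*22941 = 403029
x[11] = -3*403029 + 5*(-96108) = -1689627
x[12] = -3*(-1689627) + 5*403029 = 7084026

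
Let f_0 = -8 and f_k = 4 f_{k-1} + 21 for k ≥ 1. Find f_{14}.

-268435463

The fixed point is 21/(1 - 4) = -7, so f_k + 7 = 4(f_{k-1} + 7).
Hence f_k = -1·4^k - 7.
f_{14} = -1·4^{14} - 7 = -1·268435456 - 7 = -268435463.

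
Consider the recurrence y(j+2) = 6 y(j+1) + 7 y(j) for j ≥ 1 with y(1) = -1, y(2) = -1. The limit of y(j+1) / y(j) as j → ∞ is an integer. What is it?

The characteristic equation is r^2 - 6r - 7 = 0, which factors as (r - 7)(r + 1) = 0.
So the roots are 7 and -1. Since |7| > |-1| and the coefficient of 7^j is non-zero, the ratio tends to 7.

7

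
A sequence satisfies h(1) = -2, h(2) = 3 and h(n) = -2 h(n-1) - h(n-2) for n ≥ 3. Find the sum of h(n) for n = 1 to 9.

h(3) = -2*3 - (-2) = -4
h(4) = -2*(-4) - 3 = 5
h(5) = -2*5 - (-4) = -6
h(6) = -2*(-6) - 5 = 7
h(7) = -2*7 - (-6) = -8
h(8) = -2*(-8) - 7 = 9
h(9) = -2*9 - (-8) = -10
Sum = (-2) + 3 + (-4) + 5 + (-6) + 7 + (-8) + 9 + (-10) = -6

-6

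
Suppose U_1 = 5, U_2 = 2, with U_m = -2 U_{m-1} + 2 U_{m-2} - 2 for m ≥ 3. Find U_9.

U_3 = -2·2 + 2·5 - 2 = 4
U_4 = -2·4 + 2·2 - 2 = -6
U_5 = -2·(-6) + 2·4 - 2 = 18
U_6 = -2·18 + 2·(-6) - 2 = -50
U_7 = -2·(-50) + 2·18 - 2 = 134
U_8 = -2·134 + 2·(-50) - 2 = -370
U_9 = -2·(-370) + 2·134 - 2 = 1006

1006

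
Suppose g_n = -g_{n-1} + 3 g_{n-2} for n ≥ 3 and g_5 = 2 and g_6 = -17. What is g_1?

-1

Rearranging, g_{n-2} = (g_n + g_{n-1}) / 3.
g_4 = (-17 + 2) / 3 = -15/3 = -5
g_3 = (2 + (-5)) / 3 = -3/3 = -1
g_2 = (-5 + (-1)) / 3 = -6/3 = -2
g_1 = (-1 + (-2)) / 3 = -3/3 = -1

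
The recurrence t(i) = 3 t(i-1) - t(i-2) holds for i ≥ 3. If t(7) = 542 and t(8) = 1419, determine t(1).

Rearranging, t(i-2) = -(t(i) - 3 t(i-1)).
t(6) = -(1419 - 3*542) = 207
t(5) = -(542 - 3*207) = 79
t(4) = -(207 - 3*79) = 30
t(3) = -(79 - 3*30) = 11
t(2) = -(30 - 3*11) = 3
t(1) = -(11 - 3*3) = -2

-2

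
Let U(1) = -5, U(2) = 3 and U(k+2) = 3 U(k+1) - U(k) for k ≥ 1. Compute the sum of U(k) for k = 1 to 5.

U(3) = 3·3 - (-5) = 14
U(4) = 3·14 - 3 = 39
U(5) = 3·39 - 14 = 103
Sum = (-5) + 3 + 14 + 39 + 103 = 154

154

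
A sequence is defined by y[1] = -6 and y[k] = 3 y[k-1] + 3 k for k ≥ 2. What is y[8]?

y[2] = 3·(-6) + 6 = -12
y[3] = 3·(-12) + 9 = -27
y[4] = 3·(-27) + 12 = -69
y[5] = 3·(-69) + 15 = -192
y[6] = 3·(-192) + 18 = -558
y[7] = 3·(-558) + 21 = -1653
y[8] = 3·(-1653) + 24 = -4935

-4935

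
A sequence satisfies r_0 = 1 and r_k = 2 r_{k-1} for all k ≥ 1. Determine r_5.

r_1 = 2(1) = 2
r_2 = 2(2) = 4
r_3 = 2(4) = 8
r_4 = 2(8) = 16
r_5 = 2(16) = 32

32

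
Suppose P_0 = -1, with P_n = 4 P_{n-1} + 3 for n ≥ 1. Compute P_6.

P_1 = 4(-1) + 3 = -1
P_2 = 4(-1) + 3 = -1
P_3 = 4(-1) + 3 = -1
P_4 = 4(-1) + 3 = -1
P_5 = 4(-1) + 3 = -1
P_6 = 4(-1) + 3 = -1

-1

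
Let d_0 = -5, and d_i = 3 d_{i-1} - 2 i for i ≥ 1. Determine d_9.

d_1 = 3*(-5) - 2 = -17
d_2 = 3*(-17) - 4 = -55
d_3 = 3*(-55) - 6 = -171
d_4 = 3*(-171) - 8 = -521
d_5 = 3*(-521) - 10 = -1573
d_6 = 3*(-1573) - 12 = -4731
d_7 = 3*(-4731) - 14 = -14207
d_8 = 3*(-14207) - 16 = -42637
d_9 = 3*(-42637) - 18 = -127929

-127929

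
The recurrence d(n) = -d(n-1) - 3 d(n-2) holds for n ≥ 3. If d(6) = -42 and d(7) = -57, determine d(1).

3

Rearranging, d(n-2) = (d(n) + d(n-1)) / -3.
d(5) = (-57 + (-42)) / -3 = -99/-3 = 33
d(4) = (-42 + 33) / -3 = -9/-3 = 3
d(3) = (33 + 3) / -3 = 36/-3 = -12
d(2) = (3 + (-12)) / -3 = -9/-3 = 3
d(1) = (-12 + 3) / -3 = -9/-3 = 3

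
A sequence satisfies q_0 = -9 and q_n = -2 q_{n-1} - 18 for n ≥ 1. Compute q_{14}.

The fixed point is -18/(1 + 2) = -6, so q_n + 6 = -2(q_{n-1} + 6).
Hence q_n = -3·(-2)^n - 6.
q_{14} = -3·(-2)^{14} - 6 = -3·16384 - 6 = -49158.

-49158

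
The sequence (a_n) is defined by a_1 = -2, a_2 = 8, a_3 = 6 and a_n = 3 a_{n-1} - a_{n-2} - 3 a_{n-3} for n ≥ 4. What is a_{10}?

a_4 = 3*6 - 8 - 3*(-2) = 16
a_5 = 3*16 - 6 - 3*8 = 18
a_6 = 3*18 - 16 - 3*6 = 20
a_7 = 3*20 - 18 - 3*16 = -6
a_8 = 3*(-6) - 20 - 3*18 = -92
a_9 = 3*(-92) - (-6) - 3*20 = -330
a_{10} = 3*(-330) - (-92) - 3*(-6) = -880

-880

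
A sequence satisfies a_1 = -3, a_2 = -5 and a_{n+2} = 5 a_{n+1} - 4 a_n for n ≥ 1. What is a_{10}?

-174765

a_3 = 5*(-5) - 4*(-3) = -13
a_4 = 5*(-13) - 4*(-5) = -45
a_5 = 5*(-45) - 4*(-13) = -173
a_6 = 5*(-173) - 4*(-45) = -685
a_7 = 5*(-685) - 4*(-173) = -2733
a_8 = 5*(-2733) - 4*(-685) = -10925
a_9 = 5*(-10925) - 4*(-2733) = -43693
a_{10} = 5*(-43693) - 4*(-10925) = -174765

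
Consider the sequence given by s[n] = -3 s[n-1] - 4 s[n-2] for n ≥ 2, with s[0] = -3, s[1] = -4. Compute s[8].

s[2] = -3(-4) - 4(-3) = 24
s[3] = -3(24) - 4(-4) = -56
s[4] = -3(-56) - 4(24) = 72
s[5] = -3(72) - 4(-56) = 8
s[6] = -3(8) - 4(72) = -312
s[7] = -3(-312) - 4(8) = 904
s[8] = -3(904) - 4(-312) = -1464

-1464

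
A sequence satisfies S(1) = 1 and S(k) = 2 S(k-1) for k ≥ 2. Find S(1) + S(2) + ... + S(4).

15

S(2) = 2(1) = 2
S(3) = 2(2) = 4
S(4) = 2(4) = 8
Sum = 1 + 2 + 4 + 8 = 15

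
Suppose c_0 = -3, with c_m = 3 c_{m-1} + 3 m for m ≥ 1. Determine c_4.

c_1 = 3·(-3) + 3 = -6
c_2 = 3·(-6) + 6 = -12
c_3 = 3·(-12) + 9 = -27
c_4 = 3·(-27) + 12 = -69

-69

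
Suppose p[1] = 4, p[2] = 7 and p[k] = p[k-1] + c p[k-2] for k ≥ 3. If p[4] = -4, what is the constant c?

p[3] = 7 + 4c
p[4] = 7 + 11c
So 7 + 11c = -4, giving c = -1.

-1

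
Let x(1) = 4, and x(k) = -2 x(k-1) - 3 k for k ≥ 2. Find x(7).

355

x(2) = -2*4 - 6 = -14
x(3) = -2*(-14) - 9 = 19
x(4) = -2*19 - 12 = -50
x(5) = -2*(-50) - 15 = 85
x(6) = -2*85 - 18 = -188
x(7) = -2*(-188) - 21 = 355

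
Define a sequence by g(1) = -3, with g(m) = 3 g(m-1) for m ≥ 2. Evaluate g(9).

g(2) = 3·(-3) = -9
g(3) = 3·(-9) = -27
g(4) = 3·(-27) = -81
g(5) = 3·(-81) = -243
g(6) = 3·(-243) = -729
g(7) = 3·(-729) = -2187
g(8) = 3·(-2187) = -6561
g(9) = 3·(-6561) = -19683

-19683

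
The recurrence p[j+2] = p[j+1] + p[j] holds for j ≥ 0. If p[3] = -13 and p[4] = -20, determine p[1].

-6

Rearranging, p[j-2] = p[j] - p[j-1].
p[2] = -20 - (-13) = -7
p[1] = -13 - (-7) = -6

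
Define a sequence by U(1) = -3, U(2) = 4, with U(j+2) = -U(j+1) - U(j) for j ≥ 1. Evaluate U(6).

U(3) = -4 - (-3) = -1
U(4) = -(-1) - 4 = -3
U(5) = -(-3) - (-1) = 4
U(6) = -4 - (-3) = -1

-1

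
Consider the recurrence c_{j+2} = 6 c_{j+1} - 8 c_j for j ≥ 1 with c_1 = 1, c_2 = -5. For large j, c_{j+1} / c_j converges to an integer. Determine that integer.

4

The characteristic equation is r^2 - 6r + 8 = 0, which factors as (r - 4)(r - 2) = 0.
So the roots are 4 and 2. Since |4| > |2| and the coefficient of 4^j is non-zero, the ratio tends to 4.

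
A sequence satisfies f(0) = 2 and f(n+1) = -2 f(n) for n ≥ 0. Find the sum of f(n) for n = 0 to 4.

f(1) = -2·2 = -4
f(2) = -2·(-4) = 8
f(3) = -2·8 = -16
f(4) = -2·(-16) = 32
Sum = 2 + (-4) + 8 + (-16) + 32 = 22

22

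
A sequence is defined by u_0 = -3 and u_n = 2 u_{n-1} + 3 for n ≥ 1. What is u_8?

-3

u_1 = 2(-3) + 3 = -3
u_2 = 2(-3) + 3 = -3
u_3 = 2(-3) + 3 = -3
u_4 = 2(-3) + 3 = -3
u_5 = 2(-3) + 3 = -3
u_6 = 2(-3) + 3 = -3
u_7 = 2(-3) + 3 = -3
u_8 = 2(-3) + 3 = -3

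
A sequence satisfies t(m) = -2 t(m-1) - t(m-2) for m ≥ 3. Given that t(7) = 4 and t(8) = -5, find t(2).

Rearranging, t(m-2) = -(t(m) + 2 t(m-1)).
t(6) = -(-5 + 2(4)) = -3
t(5) = -(4 + 2(-3)) = 2
t(4) = -(-3 + 2(2)) = -1
t(3) = -(2 + 2(-1)) = 0
t(2) = -(-1 + 2(0)) = 1

1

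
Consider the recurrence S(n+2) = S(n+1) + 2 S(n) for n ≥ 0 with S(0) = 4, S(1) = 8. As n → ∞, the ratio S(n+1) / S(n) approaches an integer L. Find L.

2

The characteristic equation is r^2 - r - 2 = 0, which factors as (r - 2)(r + 1) = 0.
So the roots are 2 and -1. Since |2| > |-1| and the coefficient of 2^n is non-zero, the ratio tends to 2.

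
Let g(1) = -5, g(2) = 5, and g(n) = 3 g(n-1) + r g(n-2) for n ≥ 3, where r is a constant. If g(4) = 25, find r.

2

g(3) = 15 - 5r
g(4) = 45 - 10r
So 45 - 10r = 25, giving r = 2.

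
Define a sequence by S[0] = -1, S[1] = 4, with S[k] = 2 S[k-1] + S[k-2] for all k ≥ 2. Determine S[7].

S[2] = 2*4 + (-1) = 7
S[3] = 2*7 + 4 = 18
S[4] = 2*18 + 7 = 43
S[5] = 2*43 + 18 = 104
S[6] = 2*104 + 43 = 251
S[7] = 2*251 + 104 = 606

606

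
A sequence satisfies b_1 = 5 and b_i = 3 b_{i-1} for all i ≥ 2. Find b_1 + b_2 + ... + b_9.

b_2 = 3(5) = 15
b_3 = 3(15) = 45
b_4 = 3(45) = 135
b_5 = 3(135) = 405
b_6 = 3(405) = 1215
b_7 = 3(1215) = 3645
b_8 = 3(3645) = 10935
b_9 = 3(10935) = 32805
Sum = 5 + 15 + 45 + 135 + 405 + 1215 + 3645 + 10935 + 32805 = 49205

49205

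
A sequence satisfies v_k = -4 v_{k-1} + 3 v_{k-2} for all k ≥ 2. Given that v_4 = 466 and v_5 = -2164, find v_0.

2

Rearranging, v_{k-2} = (v_k + 4 v_{k-1}) / 3.
v_3 = (-2164 + 4(466)) / 3 = -300/3 = -100
v_2 = (466 + 4(-100)) / 3 = 66/3 = 22
v_1 = (-100 + 4(22)) / 3 = -12/3 = -4
v_0 = (22 + 4(-4)) / 3 = 6/3 = 2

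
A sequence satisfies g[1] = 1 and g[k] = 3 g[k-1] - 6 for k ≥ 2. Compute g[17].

-86093439

The fixed point is -6/(1 - 3) = 3, so g[k] - 3 = 3(g[k-1] - 3).
Hence g[k] = -2·3^{k-1} + 3.
g[17] = -2·3^{16} + 3 = -2·43046721 + 3 = -86093439.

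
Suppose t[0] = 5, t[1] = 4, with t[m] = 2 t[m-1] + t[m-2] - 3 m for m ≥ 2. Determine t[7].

t[2] = 2*4 + 5 - 6 = 7
t[3] = 2*7 + 4 - 9 = 9
t[4] = 2*9 + 7 - 12 = 13
t[5] = 2*13 + 9 - 15 = 20
t[6] = 2*20 + 13 - 18 = 35
t[7] = 2*35 + 20 - 21 = 69

69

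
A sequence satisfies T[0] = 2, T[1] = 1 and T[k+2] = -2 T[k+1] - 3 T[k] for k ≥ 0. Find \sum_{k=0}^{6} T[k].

T[2] = -2·1 - 3·2 = -8
T[3] = -2·(-8) - 3·1 = 13
T[4] = -2·13 - 3·(-8) = -2
T[5] = -2·(-2) - 3·13 = -35
T[6] = -2·(-35) - 3·(-2) = 76
Sum = 2 + 1 + (-8) + 13 + (-2) + (-35) + 76 = 47

47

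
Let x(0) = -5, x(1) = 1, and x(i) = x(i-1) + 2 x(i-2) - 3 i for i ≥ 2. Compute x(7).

-536

x(2) = 1 + 2·(-5) - 6 = -15
x(3) = (-15) + 2·1 - 9 = -22
x(4) = (-22) + 2·(-15) - 12 = -64
x(5) = (-64) + 2·(-22) - 15 = -123
x(6) = (-123) + 2·(-64) - 18 = -269
x(7) = (-269) + 2·(-123) - 21 = -536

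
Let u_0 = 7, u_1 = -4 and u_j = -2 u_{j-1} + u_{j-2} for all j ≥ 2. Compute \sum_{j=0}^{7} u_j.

-816

u_2 = -2·(-4) + 7 = 15
u_3 = -2·15 + (-4) = -34
u_4 = -2·(-34) + 15 = 83
u_5 = -2·83 + (-34) = -200
u_6 = -2·(-200) + 83 = 483
u_7 = -2·483 + (-200) = -1166
Sum = 7 + (-4) + 15 + (-34) + 83 + (-200) + 483 + (-1166) = -816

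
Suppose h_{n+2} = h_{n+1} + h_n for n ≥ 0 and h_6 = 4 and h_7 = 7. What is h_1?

Rearranging, h_{n-2} = h_n - h_{n-1}.
h_5 = 7 - 4 = 3
h_4 = 4 - 3 = 1
h_3 = 3 - 1 = 2
h_2 = 1 - 2 = -1
h_1 = 2 - (-1) = 3

3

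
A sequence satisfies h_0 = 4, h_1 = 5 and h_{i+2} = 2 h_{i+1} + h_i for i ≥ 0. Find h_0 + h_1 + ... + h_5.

h_2 = 2(5) + 4 = 14
h_3 = 2(14) + 5 = 33
h_4 = 2(33) + 14 = 80
h_5 = 2(80) + 33 = 193
Sum = 4 + 5 + 14 + 33 + 80 + 193 = 329

329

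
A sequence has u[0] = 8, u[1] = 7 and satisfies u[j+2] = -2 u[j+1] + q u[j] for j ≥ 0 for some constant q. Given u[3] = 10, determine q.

2

u[2] = -14 + 8q
u[3] = 28 - 9q
So 28 - 9q = 10, giving q = 2.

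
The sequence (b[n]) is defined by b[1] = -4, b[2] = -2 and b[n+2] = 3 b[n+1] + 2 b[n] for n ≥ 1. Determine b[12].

b[3] = 3·(-2) + 2·(-4) = -14
b[4] = 3·(-14) + 2·(-2) = -46
b[5] = 3·(-46) + 2·(-14) = -166
b[6] = 3·(-166) + 2·(-46) = -590
b[7] = 3·(-590) + 2·(-166) = -2102
b[8] = 3·(-2102) + 2·(-590) = -7486
b[9] = 3·(-7486) + 2·(-2102) = -26662
b[10] = 3·(-26662) + 2·(-7486) = -94958
b[11] = 3·(-94958) + 2·(-26662) = -338198
b[12] = 3·(-338198) + 2·(-94958) = -1204510

-1204510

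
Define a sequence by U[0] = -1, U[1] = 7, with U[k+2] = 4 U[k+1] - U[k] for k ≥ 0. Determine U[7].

21157

U[2] = 4(7) - (-1) = 29
U[3] = 4(29) - 7 = 109
U[4] = 4(109) - 29 = 407
U[5] = 4(407) - 109 = 1519
U[6] = 4(1519) - 407 = 5669
U[7] = 4(5669) - 1519 = 21157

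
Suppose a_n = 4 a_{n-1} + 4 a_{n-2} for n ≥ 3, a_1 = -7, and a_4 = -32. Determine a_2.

Let a_2 = z.
a_3 = -28 + 4z
a_4 = -112 + 20z
So -112 + 20z = -32, giving z = 4.

4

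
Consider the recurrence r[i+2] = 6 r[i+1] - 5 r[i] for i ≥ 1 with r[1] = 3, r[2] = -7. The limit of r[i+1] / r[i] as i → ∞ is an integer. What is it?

The characteristic equation is r^2 - 6r + 5 = 0, which factors as (r - 5)(r - 1) = 0.
So the roots are 5 and 1. Since |5| > |1| and the coefficient of 5^i is non-zero, the ratio tends to 5.

5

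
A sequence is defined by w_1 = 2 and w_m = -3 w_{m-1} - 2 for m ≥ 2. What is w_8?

w_2 = -3(2) - 2 = -8
w_3 = -3(-8) - 2 = 22
w_4 = -3(22) - 2 = -68
w_5 = -3(-68) - 2 = 202
w_6 = -3(202) - 2 = -608
w_7 = -3(-608) - 2 = 1822
w_8 = -3(1822) - 2 = -5468

-5468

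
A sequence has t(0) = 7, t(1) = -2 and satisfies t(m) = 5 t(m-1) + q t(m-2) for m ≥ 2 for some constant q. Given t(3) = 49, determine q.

t(2) = -10 + 7q
t(3) = -50 + 33q
So -50 + 33q = 49, giving q = 3.

3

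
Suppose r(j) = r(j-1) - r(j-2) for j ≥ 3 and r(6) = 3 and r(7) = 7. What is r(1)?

Rearranging, r(j-2) = -(r(j) - r(j-1)).
r(5) = -(7 - 3) = -4
r(4) = -(3 - (-4)) = -7
r(3) = -(-4 - (-7)) = -3
r(2) = -(-7 - (-3)) = 4
r(1) = -(-3 - 4) = 7

7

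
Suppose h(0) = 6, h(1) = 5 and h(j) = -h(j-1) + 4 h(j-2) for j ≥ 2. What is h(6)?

371

h(2) = -5 + 4*6 = 19
h(3) = -19 + 4*5 = 1
h(4) = -1 + 4*19 = 75
h(5) = -75 + 4*1 = -71
h(6) = -(-71) + 4*75 = 371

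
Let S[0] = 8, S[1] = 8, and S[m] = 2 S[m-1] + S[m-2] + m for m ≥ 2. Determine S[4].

S[2] = 2*8 + 8 + 2 = 26
S[3] = 2*26 + 8 + 3 = 63
S[4] = 2*63 + 26 + 4 = 156

156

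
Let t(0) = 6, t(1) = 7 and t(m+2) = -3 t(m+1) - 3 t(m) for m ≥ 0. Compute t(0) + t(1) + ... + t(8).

826

t(2) = -3·7 - 3·6 = -39
t(3) = -3·(-39) - 3·7 = 96
t(4) = -3·96 - 3·(-39) = -171
t(5) = -3·(-171) - 3·96 = 225
t(6) = -3·225 - 3·(-171) = -162
t(7) = -3·(-162) - 3·225 = -189
t(8) = -3·(-189) - 3·(-162) = 1053
Sum = 6 + 7 + (-39) + 96 + (-171) + 225 + (-162) + (-189) + 1053 = 826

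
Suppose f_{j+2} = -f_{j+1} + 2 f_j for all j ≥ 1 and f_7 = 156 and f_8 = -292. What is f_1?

9

Rearranging, f_{j-2} = (f_j + f_{j-1}) / 2.
f_6 = (-292 + 156) / 2 = -136/2 = -68
f_5 = (156 + (-68)) / 2 = 88/2 = 44
f_4 = (-68 + 44) / 2 = -24/2 = -12
f_3 = (44 + (-12)) / 2 = 32/2 = 16
f_2 = (-12 + 16) / 2 = 4/2 = 2
f_1 = (16 + 2) / 2 = 18/2 = 9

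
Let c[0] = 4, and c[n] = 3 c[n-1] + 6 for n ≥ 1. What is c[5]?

c[1] = 3·4 + 6 = 18
c[2] = 3·18 + 6 = 60
c[3] = 3·60 + 6 = 186
c[4] = 3·186 + 6 = 564
c[5] = 3·564 + 6 = 1698

1698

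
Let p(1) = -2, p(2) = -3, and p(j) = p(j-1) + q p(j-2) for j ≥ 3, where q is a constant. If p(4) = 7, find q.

p(3) = -3 - 2q
p(4) = -3 - 5q
So -3 - 5q = 7, giving q = -2.

-2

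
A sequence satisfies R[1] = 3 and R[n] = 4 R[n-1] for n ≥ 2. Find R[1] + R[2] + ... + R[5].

R[2] = 4*3 = 12
R[3] = 4*12 = 48
R[4] = 4*48 = 192
R[5] = 4*192 = 768
Sum = 3 + 12 + 48 + 192 + 768 = 1023

1023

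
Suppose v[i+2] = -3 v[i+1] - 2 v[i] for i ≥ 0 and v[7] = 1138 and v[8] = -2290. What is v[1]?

4

Rearranging, v[i-2] = (v[i] + 3 v[i-1]) / -2.
v[6] = (-2290 + 3*1138) / -2 = 1124/-2 = -562
v[5] = (1138 + 3*(-562)) / -2 = -548/-2 = 274
v[4] = (-562 + 3*274) / -2 = 260/-2 = -130
v[3] = (274 + 3*(-130)) / -2 = -116/-2 = 58
v[2] = (-130 + 3*58) / -2 = 44/-2 = -22
v[1] = (58 + 3*(-22)) / -2 = -8/-2 = 4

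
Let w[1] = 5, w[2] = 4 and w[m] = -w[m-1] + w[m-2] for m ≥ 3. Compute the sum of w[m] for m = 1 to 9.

w[3] = -4 + 5 = 1
w[4] = -1 + 4 = 3
w[5] = -3 + 1 = -2
w[6] = -(-2) + 3 = 5
w[7] = -5 + (-2) = -7
w[8] = -(-7) + 5 = 12
w[9] = -12 + (-7) = -19
Sum = 5 + 4 + 1 + 3 + (-2) + 5 + (-7) + 12 + (-19) = 2

2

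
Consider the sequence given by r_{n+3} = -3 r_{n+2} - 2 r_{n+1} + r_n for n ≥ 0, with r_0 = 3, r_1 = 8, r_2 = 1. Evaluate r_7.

-477

r_3 = -3·1 - 2·8 + 3 = -16
r_4 = -3·(-16) - 2·1 + 8 = 54
r_5 = -3·54 - 2·(-16) + 1 = -129
r_6 = -3·(-129) - 2·54 + (-16) = 263
r_7 = -3·263 - 2·(-129) + 54 = -477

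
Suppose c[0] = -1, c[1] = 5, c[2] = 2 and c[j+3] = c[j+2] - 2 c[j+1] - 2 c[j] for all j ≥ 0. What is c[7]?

104

c[3] = 2 - 2*5 - 2*(-1) = -6
c[4] = (-6) - 2*2 - 2*5 = -20
c[5] = (-20) - 2*(-6) - 2*2 = -12
c[6] = (-12) - 2*(-20) - 2*(-6) = 40
c[7] = 40 - 2*(-12) - 2*(-20) = 104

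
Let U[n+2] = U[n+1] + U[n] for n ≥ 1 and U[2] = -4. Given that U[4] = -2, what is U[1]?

Let U[1] = z.
U[3] = -4 + z
U[4] = -8 + z
So -8 + z = -2, giving z = 6.

6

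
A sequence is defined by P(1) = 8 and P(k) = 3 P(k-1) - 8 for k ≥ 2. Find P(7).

2920

P(2) = 3*8 - 8 = 16
P(3) = 3*16 - 8 = 40
P(4) = 3*40 - 8 = 112
P(5) = 3*112 - 8 = 328
P(6) = 3*328 - 8 = 976
P(7) = 3*976 - 8 = 2920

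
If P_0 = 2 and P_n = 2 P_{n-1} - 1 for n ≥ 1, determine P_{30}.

The fixed point is -1/(1 - 2) = 1, so P_n - 1 = 2(P_{n-1} - 1).
Hence P_n = 1·2^n + 1.
P_{30} = 1·2^{30} + 1 = 1·1073741824 + 1 = 1073741825.

1073741825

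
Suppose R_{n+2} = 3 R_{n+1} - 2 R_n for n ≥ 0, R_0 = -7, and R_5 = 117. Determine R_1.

-3

Let R_1 = x.
R_2 = 14 + 3x
R_3 = 42 + 7x
R_4 = 98 + 15x
R_5 = 210 + 31x
So 210 + 31x = 117, giving x = -3.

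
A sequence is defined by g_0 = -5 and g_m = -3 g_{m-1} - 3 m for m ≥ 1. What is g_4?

g_1 = -3·(-5) - 3 = 12
g_2 = -3·12 - 6 = -42
g_3 = -3·(-42) - 9 = 117
g_4 = -3·117 - 12 = -363

-363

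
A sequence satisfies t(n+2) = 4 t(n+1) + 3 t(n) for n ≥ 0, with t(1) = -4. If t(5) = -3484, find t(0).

-7

Let t(0) = z.
t(2) = -16 + 3z
t(3) = -76 + 12z
t(4) = -352 + 57z
t(5) = -1636 + 264z
So -1636 + 264z = -3484, giving z = -7.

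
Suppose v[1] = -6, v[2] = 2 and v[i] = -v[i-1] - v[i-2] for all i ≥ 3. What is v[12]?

v[3] = -2 - (-6) = 4
v[4] = -4 - 2 = -6
v[5] = -(-6) - 4 = 2
v[6] = -2 - (-6) = 4
v[7] = -4 - 2 = -6
v[8] = -(-6) - 4 = 2
v[9] = -2 - (-6) = 4
v[10] = -4 - 2 = -6
v[11] = -(-6) - 4 = 2
v[12] = -2 - (-6) = 4

4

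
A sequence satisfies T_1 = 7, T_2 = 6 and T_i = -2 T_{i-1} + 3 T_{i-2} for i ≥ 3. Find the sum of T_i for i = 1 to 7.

T_3 = -2*6 + 3*7 = 9
T_4 = -2*9 + 3*6 = 0
T_5 = -2*0 + 3*9 = 27
T_6 = -2*27 + 3*0 = -54
T_7 = -2*(-54) + 3*27 = 189
Sum = 7 + 6 + 9 + 0 + 27 + (-54) + 189 = 184

184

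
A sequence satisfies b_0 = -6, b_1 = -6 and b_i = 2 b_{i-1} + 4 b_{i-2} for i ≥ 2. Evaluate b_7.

b_2 = 2*(-6) + 4*(-6) = -36
b_3 = 2*(-36) + 4*(-6) = -96
b_4 = 2*(-96) + 4*(-36) = -336
b_5 = 2*(-336) + 4*(-96) = -1056
b_6 = 2*(-1056) + 4*(-336) = -3456
b_7 = 2*(-3456) + 4*(-1056) = -11136

-11136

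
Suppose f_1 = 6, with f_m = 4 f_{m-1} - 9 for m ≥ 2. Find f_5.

771

f_2 = 4*6 - 9 = 15
f_3 = 4*15 - 9 = 51
f_4 = 4*51 - 9 = 195
f_5 = 4*195 - 9 = 771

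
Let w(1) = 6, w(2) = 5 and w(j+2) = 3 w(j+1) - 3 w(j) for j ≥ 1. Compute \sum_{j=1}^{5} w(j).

w(3) = 3*5 - 3*6 = -3
w(4) = 3*(-3) - 3*5 = -24
w(5) = 3*(-24) - 3*(-3) = -63
Sum = 6 + 5 + (-3) + (-24) + (-63) = -79

-79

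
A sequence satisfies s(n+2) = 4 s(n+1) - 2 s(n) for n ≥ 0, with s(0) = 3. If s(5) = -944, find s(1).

-4

Let s(1) = v.
s(2) = -6 + 4v
s(3) = -24 + 14v
s(4) = -84 + 48v
s(5) = -288 + 164v
So -288 + 164v = -944, giving v = -4.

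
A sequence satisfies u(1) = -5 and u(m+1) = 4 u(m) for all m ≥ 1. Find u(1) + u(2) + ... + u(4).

-425

u(2) = 4·(-5) = -20
u(3) = 4·(-20) = -80
u(4) = 4·(-80) = -320
Sum = (-5) + (-20) + (-80) + (-320) = -425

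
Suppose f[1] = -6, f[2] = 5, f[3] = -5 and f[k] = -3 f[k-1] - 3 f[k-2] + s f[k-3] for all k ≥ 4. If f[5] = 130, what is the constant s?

5

f[4] = -6s
f[5] = 15 + 23s
So 15 + 23s = 130, giving s = 5.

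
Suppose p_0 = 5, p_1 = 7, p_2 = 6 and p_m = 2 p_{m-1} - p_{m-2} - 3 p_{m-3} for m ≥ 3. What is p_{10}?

p_3 = 2(6) - 7 - 3(5) = -10
p_4 = 2(-10) - 6 - 3(7) = -47
p_5 = 2(-47) - (-10) - 3(6) = -102
p_6 = 2(-102) - (-47) - 3(-10) = -127
p_7 = 2(-127) - (-102) - 3(-47) = -11
p_8 = 2(-11) - (-127) - 3(-102) = 411
p_9 = 2(411) - (-11) - 3(-127) = 1214
p_{10} = 2(1214) - 411 - 3(-11) = 2050

2050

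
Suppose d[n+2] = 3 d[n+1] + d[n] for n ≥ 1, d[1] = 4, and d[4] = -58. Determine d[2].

-7

Let d[2] = w.
d[3] = 4 + 3w
d[4] = 12 + 10w
So 12 + 10w = -58, giving w = -7.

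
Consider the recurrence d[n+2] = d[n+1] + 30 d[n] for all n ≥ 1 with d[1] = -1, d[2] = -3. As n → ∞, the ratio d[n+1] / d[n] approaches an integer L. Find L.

6

The characteristic equation is r^2 - r - 30 = 0, which factors as (r - 6)(r + 5) = 0.
So the roots are 6 and -5. Since |6| > |-5| and the coefficient of 6^n is non-zero, the ratio tends to 6.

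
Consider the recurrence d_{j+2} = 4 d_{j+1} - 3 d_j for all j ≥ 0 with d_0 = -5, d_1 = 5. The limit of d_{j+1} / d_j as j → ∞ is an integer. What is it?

3

The characteristic equation is r^2 - 4r + 3 = 0, which factors as (r - 3)(r - 1) = 0.
So the roots are 3 and 1. Since |3| > |1| and the coefficient of 3^j is non-zero, the ratio tends to 3.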